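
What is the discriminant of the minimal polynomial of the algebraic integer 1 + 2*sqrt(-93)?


The element 1 + 2*sqrt(-93) has minimal polynomial:
x^2 - 2*x + 373
Discriminant = (-2)^2 - 4*(373)
= 4 - 1492
= -1488

-1488


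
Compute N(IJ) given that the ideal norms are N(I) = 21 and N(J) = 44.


N(IJ) = N(I) * N(J)
= 21 * 44
= 924

924


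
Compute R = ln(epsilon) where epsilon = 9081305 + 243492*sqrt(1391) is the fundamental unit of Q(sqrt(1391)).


epsilon = 9081305 + 243492*sqrt(1391)
= 1.8163e+07
R = ln(1.8163e+07)
= 16.7149

16.7149


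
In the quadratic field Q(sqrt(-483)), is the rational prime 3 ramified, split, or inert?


K = Q(sqrt(-483)). Since d mod 4 = 1, disc(K) = -483.
Check p | disc: -483 mod 3 = 0.
p divides disc, so p ramifies: (p) = P^2 with e=2, f=1, g=1.
Therefore p is ramified.

ramified


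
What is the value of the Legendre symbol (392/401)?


p = 401 is prime, so compute (392/401) with the reciprocity algorithm (Jacobi-symbol steps: pull out 2s via (2/n), flip via reciprocity, reduce):
  pull out 2: (2/401) = +1  (since 401 mod 8 = 1)
  pull out 2: (2/401) = +1  (since 401 mod 8 = 1)
  pull out 2: (2/401) = +1  (since 401 mod 8 = 1)
  reciprocity: (49/401) -> +(401/49)
  reduce: (9/49)
  reciprocity: (9/49) -> +(49/9)
  reduce: (4/9)
  pull out 2: (2/9) = +1  (since 9 mod 8 = 1)
  pull out 2: (2/9) = +1  (since 9 mod 8 = 1)
  (1/9) = 1
Product of signs = 1
(392/401) = 1

1


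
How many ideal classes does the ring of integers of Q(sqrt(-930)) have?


K = Q(sqrt(-930)). d mod 4 = 2, so D = disc(K) = 4d = -3720
h(K) equals the number of primitive reduced positive-definite forms (a, b, c) = a*x^2 + b*x*y + c*y^2 with b^2 - 4ac = D,
where reduced means |b| <= a <= c, with b >= 0 whenever |b| = a or a = c, and primitive means gcd(a, b, c) = 1.
Reduced forces 3a^2 <= |D| = 3720, so 1 <= a <= 35; b must have the parity of D, and c = (b^2 - D)/(4a) must be an integer >= a.
Enumerate a = 1..35, b in [-a, a]:
  a=1: (1, 0, 930)  [1]
  a=2: (2, 0, 465)  [1]
  a=3: (3, 0, 310)  [1]
  a=4: none
  a=5: (5, 0, 186)  [1]
  a=6: (6, 0, 155)  [1]
  a=7: (7, -2, 133), (7, 2, 133)  [2]
  a=8..9: none
  a=10: (10, 0, 93)  [1]
  a=11: (11, -8, 86), (11, 8, 86)  [2]
  a=12..13: none
  a=14: (14, -12, 69), (14, 12, 69)  [2]
  a=15: (15, 0, 62)  [1]
  a=16..18: none
  a=19: (19, -2, 49), (19, 2, 49)  [2]
  a=20: none
  a=21: (21, -12, 46), (21, 12, 46)  [2]
  a=22: (22, -8, 43), (22, 8, 43)  [2]
  a=23: (23, -12, 42), (23, 12, 42)  [2]
  a=24..29: none
  a=30: (30, 0, 31)  [1]
  a=31..32: none
  a=33: (33, -30, 35), (33, 30, 35)  [2]
  a=34..35: none
Total reduced forms: 1 + 1 + 1 + 1 + 1 + 2 + 1 + 2 + 2 + 1 + 2 + 2 + 2 + 2 + 1 + 2 = 24
h = 24

24


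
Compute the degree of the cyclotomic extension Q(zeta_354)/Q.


The degree equals Euler's totient phi(354).
354 = 2 * 3 * 59
phi(354) = 116

116


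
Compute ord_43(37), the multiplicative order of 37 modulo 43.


We want ord_43(37), the smallest k >= 1 with 37^k = 1 mod 43.
n = 43 = 43, phi(43) = 42; the order divides phi(n).
Divisors of 42: 1, 2, 3, 6, 7, 14, 21, 42
Repeated squaring mod 43: 37^1 = 37, 37^2 = 36, 37^4 = 6, 37^8 = 36, 37^16 = 6, 37^32 = 36
Test divisors in increasing order:
  k=1: 37^1 = 37 mod 43
  k=2: 37^2 = 36 mod 43
  k=3: 37^3 = 36 * 37 = 42 mod 43
  k=6: 37^6 = 6 * 36 = 1 mod 43  <- first divisor giving 1
Order = 6

6


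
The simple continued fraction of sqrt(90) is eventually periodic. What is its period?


Run the CF algorithm for sqrt(90).
a_0 = floor(sqrt(90)) = 9; set m_0=0, q_0=1.
Recurrence: m' = q*a - m,  q' = (d - m'^2)/q,  a' = floor((a_0 + m')/q').
  step 1: m=9, q=9, a=2
  step 2: m=9, q=1, a=18
a_2 = 2*a_0 = 18, so the period closes here.
sqrt(90) = [9; 2, 18]
Period length = 2

2


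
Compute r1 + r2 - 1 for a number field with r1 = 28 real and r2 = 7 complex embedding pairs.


By Dirichlet's unit theorem:
rank = r1 + r2 - 1
= 28 + 7 - 1
= 34

34


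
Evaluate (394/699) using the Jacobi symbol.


Compute (394/699) via quadratic reciprocity:
  pull out 2: (2/699) = -1  (since 699 mod 8 = 3)
  reciprocity: (197/699) -> +(699/197)
  reduce: (108/197)
  pull out 2: (2/197) = -1  (since 197 mod 8 = 5)
  pull out 2: (2/197) = -1  (since 197 mod 8 = 5)
  reciprocity: (27/197) -> +(197/27)
  reduce: (8/27)
  pull out 2: (2/27) = -1  (since 27 mod 8 = 3)
  pull out 2: (2/27) = -1  (since 27 mod 8 = 3)
  pull out 2: (2/27) = -1  (since 27 mod 8 = 3)
  (1/27) = 1
Product of signs = 1

1


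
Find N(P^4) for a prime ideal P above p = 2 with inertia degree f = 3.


N(P^a) = p^(a*f)
= 2^(4*3)
= 2^12
= 4096

4096


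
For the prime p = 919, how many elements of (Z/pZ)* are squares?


For prime p, the number of non-zero quadratic residues is (p-1)/2.
= (919-1)/2
= 459

459


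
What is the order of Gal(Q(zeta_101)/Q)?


|Gal(Q(zeta_101)/Q)| = phi(101)
= 100

100


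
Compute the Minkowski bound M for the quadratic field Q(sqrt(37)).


d = 37, d mod 4 = 1, so disc(K) = d = 37; |disc(K)| = 37
Real quadratic field, so n = 2, s = r2 = 0, r1 = 2
M = (n!/n^n) * (4/pi)^s * sqrt(|disc(K)|) = (2!/2^2) * (4/pi)^0 * sqrt(37)
= 0.5 * 1.000000 * 6.082763
= 3.0414

3.0414


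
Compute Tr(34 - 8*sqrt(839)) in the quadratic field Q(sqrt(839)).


Tr(a + b*sqrt(d)) = (a + b*sqrt(d)) + (a - b*sqrt(d)) = 2a
= 2 * (34)
= 68

68


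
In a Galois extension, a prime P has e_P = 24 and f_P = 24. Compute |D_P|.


|D_P| = e * f
= 24 * 24
= 576

576


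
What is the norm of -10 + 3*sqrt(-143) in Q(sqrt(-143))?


N(a + b*sqrt(d)) = a^2 - d*b^2
= (-10)^2 - (-143)*(3)^2
= 100 + 1287
= 1387

1387


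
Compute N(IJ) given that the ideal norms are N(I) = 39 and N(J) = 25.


N(IJ) = N(I) * N(J)
= 39 * 25
= 975

975


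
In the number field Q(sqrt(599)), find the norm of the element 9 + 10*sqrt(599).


N(a + b*sqrt(d)) = a^2 - d*b^2
= (9)^2 - (599)*(10)^2
= 81 - 59900
= -59819

-59819


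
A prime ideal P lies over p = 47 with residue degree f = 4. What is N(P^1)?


N(P^a) = p^(a*f)
= 47^(1*4)
= 47^4
= 4879681

4879681


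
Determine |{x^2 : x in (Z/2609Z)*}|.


For prime p, the number of non-zero quadratic residues is (p-1)/2.
= (2609-1)/2
= 1304

1304


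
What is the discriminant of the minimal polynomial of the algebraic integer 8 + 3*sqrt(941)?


The element 8 + 3*sqrt(941) has minimal polynomial:
x^2 - 16*x - 8405
Discriminant = (-16)^2 - 4*(-8405)
= 256 + 33620
= 33876

33876


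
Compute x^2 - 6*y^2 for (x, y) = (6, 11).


x^2 - d*y^2
= 6^2 - 6*11^2
= 36 - 726
= -690

-690


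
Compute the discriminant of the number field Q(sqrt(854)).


For K = Q(sqrt(d)) with d squarefree: disc(K) = d if d = 1 mod 4, and disc(K) = 4d if d = 2 or 3 mod 4.
Here d = 854, and d mod 4 = 2.
d = 2 mod 4, not 1 (O_K = Z[sqrt(d)]), so disc(K) = 4d = 4 * (854) = 3416

3416


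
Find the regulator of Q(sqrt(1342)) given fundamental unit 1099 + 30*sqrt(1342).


epsilon = 1099 + 30*sqrt(1342)
= 2197.9995
R = ln(2197.9995)
= 7.6953

7.6953


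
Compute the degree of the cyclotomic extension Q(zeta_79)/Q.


The degree equals Euler's totient phi(79).
79 = 79
phi(79) = 78

78


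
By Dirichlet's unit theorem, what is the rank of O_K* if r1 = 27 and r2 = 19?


By Dirichlet's unit theorem:
rank = r1 + r2 - 1
= 27 + 19 - 1
= 45

45


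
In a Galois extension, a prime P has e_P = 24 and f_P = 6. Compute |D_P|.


|D_P| = e * f
= 24 * 6
= 144

144


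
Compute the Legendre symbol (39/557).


p = 557 is prime, so compute (39/557) with the reciprocity algorithm (Jacobi-symbol steps: pull out 2s via (2/n), flip via reciprocity, reduce):
  reciprocity: (39/557) -> +(557/39)
  reduce: (11/39)
  reciprocity: (11/39) -> -(39/11)
  reduce: (6/11)
  pull out 2: (2/11) = -1  (since 11 mod 8 = 3)
  reciprocity: (3/11) -> -(11/3)
  reduce: (2/3)
  pull out 2: (2/3) = -1  (since 3 mod 8 = 3)
  (1/3) = 1
Product of signs = 1
(39/557) = 1

1


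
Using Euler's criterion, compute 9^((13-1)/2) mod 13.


p = 13 is prime and the exponent is (p-1)/2 = 6, so by Euler's criterion 9^6 = (9/13) = +1 or -1 mod 13.
Compute by square-and-multiply:
  6 = 4 + 2 (binary 110)
  Repeated squaring mod 13: 9^1 = 9, 9^2 = 3, 9^4 = 9
  9^6 = 9^4 * 9^2 = 9 * 3 mod 13
    9 * 3 = 27 = 1 mod 13
  9^6 = 1 mod 13
Result 1: 9 is a quadratic residue mod 13.
9^6 mod 13 = 1

1


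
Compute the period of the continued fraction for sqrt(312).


Run the CF algorithm for sqrt(312).
a_0 = floor(sqrt(312)) = 17; set m_0=0, q_0=1.
Recurrence: m' = q*a - m,  q' = (d - m'^2)/q,  a' = floor((a_0 + m')/q').
  step 1: m=17, q=23, a=1
  step 2: m=6, q=12, a=1
  step 3: m=6, q=23, a=1
  step 4: m=17, q=1, a=34
a_4 = 2*a_0 = 34, so the period closes here.
sqrt(312) = [17; 1, 1, 1, 34]
Period length = 4

4


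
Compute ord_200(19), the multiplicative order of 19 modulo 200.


We want ord_200(19), the smallest k >= 1 with 19^k = 1 mod 200.
n = 200 = 2^3 * 5^2, phi(200) = 80; the order divides phi(n).
Divisors of 80: 1, 2, 4, 5, 8, 10, 16, 20, 40, 80
Repeated squaring mod 200: 19^1 = 19, 19^2 = 161, 19^4 = 121, 19^8 = 41, 19^16 = 81, 19^32 = 161, 19^64 = 121
Test divisors in increasing order:
  k=1: 19^1 = 19 mod 200
  k=2: 19^2 = 161 mod 200
  k=4: 19^4 = 121 mod 200
  k=5: 19^5 = 121 * 19 = 99 mod 200
  k=8: 19^8 = 41 mod 200
  k=10: 19^10 = 41 * 161 = 1 mod 200  <- first divisor giving 1
Order = 10

10


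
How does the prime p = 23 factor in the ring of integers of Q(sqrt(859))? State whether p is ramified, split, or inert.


K = Q(sqrt(859)). Since d mod 4 = 3, disc(K) = 3436.
Check p | disc: 3436 mod 23 = 9.
p does not divide disc. Compute Legendre symbol (d/p):
8^((23-1)/2) mod 23 = 1
(d/p) = 1, so p splits: (p) = P*P' with e=1, f=1, g=2.
Therefore p is split.

split


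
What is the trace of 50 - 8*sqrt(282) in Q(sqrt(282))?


Tr(a + b*sqrt(d)) = (a + b*sqrt(d)) + (a - b*sqrt(d)) = 2a
= 2 * (50)
= 100

100


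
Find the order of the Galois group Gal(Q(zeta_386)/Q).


|Gal(Q(zeta_386)/Q)| = phi(386)
= 192

192


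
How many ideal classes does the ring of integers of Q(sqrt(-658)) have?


K = Q(sqrt(-658)). d mod 4 = 2, so D = disc(K) = 4d = -2632
h(K) equals the number of primitive reduced positive-definite forms (a, b, c) = a*x^2 + b*x*y + c*y^2 with b^2 - 4ac = D,
where reduced means |b| <= a <= c, with b >= 0 whenever |b| = a or a = c, and primitive means gcd(a, b, c) = 1.
Reduced forces 3a^2 <= |D| = 2632, so 1 <= a <= 29; b must have the parity of D, and c = (b^2 - D)/(4a) must be an integer >= a.
Enumerate a = 1..29, b in [-a, a]:
  a=1: (1, 0, 658)  [1]
  a=2: (2, 0, 329)  [1]
  a=3..6: none
  a=7: (7, 0, 94)  [1]
  a=8..13: none
  a=14: (14, 0, 47)  [1]
  a=15..18: none
  a=19: (19, -16, 38), (19, 16, 38)  [2]
  a=20..22: none
  a=23: (23, -6, 29), (23, 6, 29)  [2]
  a=24..29: none
Total reduced forms: 1 + 1 + 1 + 1 + 2 + 2 = 8
h = 8

8


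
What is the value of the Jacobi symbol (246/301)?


Compute (246/301) via quadratic reciprocity:
  pull out 2: (2/301) = -1  (since 301 mod 8 = 5)
  reciprocity: (123/301) -> +(301/123)
  reduce: (55/123)
  reciprocity: (55/123) -> -(123/55)
  reduce: (13/55)
  reciprocity: (13/55) -> +(55/13)
  reduce: (3/13)
  reciprocity: (3/13) -> +(13/3)
  reduce: (1/3)
  (1/3) = 1
Product of signs = 1

1


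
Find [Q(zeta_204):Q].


The degree equals Euler's totient phi(204).
204 = 2^2 * 3 * 17
phi(204) = 64

64


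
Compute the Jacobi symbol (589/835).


Compute (589/835) via quadratic reciprocity:
  reciprocity: (589/835) -> +(835/589)
  reduce: (246/589)
  pull out 2: (2/589) = -1  (since 589 mod 8 = 5)
  reciprocity: (123/589) -> +(589/123)
  reduce: (97/123)
  reciprocity: (97/123) -> +(123/97)
  reduce: (26/97)
  pull out 2: (2/97) = +1  (since 97 mod 8 = 1)
  reciprocity: (13/97) -> +(97/13)
  reduce: (6/13)
  pull out 2: (2/13) = -1  (since 13 mod 8 = 5)
  reciprocity: (3/13) -> +(13/3)
  reduce: (1/3)
  (1/3) = 1
Product of signs = 1

1


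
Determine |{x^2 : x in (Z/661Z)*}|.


For prime p, the number of non-zero quadratic residues is (p-1)/2.
= (661-1)/2
= 330

330


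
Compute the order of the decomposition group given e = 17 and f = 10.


|D_P| = e * f
= 17 * 10
= 170

170


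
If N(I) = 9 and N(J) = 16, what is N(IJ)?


N(IJ) = N(I) * N(J)
= 9 * 16
= 144

144


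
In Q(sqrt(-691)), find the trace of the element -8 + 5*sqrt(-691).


Tr(a + b*sqrt(d)) = (a + b*sqrt(d)) + (a - b*sqrt(d)) = 2a
= 2 * (-8)
= -16

-16


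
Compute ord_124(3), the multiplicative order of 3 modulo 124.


We want ord_124(3), the smallest k >= 1 with 3^k = 1 mod 124.
n = 124 = 2^2 * 31, phi(124) = 60; the order divides phi(n).
Divisors of 60: 1, 2, 3, 4, 5, 6, 10, 12, 15, 20, 30, 60
Repeated squaring mod 124: 3^1 = 3, 3^2 = 9, 3^4 = 81, 3^8 = 113, 3^16 = 121, 3^32 = 9
Test divisors in increasing order:
  k=1: 3^1 = 3 mod 124
  k=2: 3^2 = 9 mod 124
  k=3: 3^3 = 9 * 3 = 27 mod 124
  k=4: 3^4 = 81 mod 124
  k=5: 3^5 = 81 * 3 = 119 mod 124
  k=6: 3^6 = 81 * 9 = 109 mod 124
  k=10: 3^10 = 113 * 9 = 25 mod 124
  k=12: 3^12 = 113 * 81 = 101 mod 124
  k=15: 3^15 = 113 * 81 * 9 * 3 = 123 mod 124
  k=20: 3^20 = 121 * 81 = 5 mod 124
  k=30: 3^30 = 121 * 113 * 81 * 9 = 1 mod 124  <- first divisor giving 1
Order = 30

30


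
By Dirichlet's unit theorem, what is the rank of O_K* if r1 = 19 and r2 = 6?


By Dirichlet's unit theorem:
rank = r1 + r2 - 1
= 19 + 6 - 1
= 24

24


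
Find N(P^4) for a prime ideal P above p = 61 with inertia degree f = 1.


N(P^a) = p^(a*f)
= 61^(4*1)
= 61^4
= 13845841

13845841


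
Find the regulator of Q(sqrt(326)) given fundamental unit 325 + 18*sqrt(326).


epsilon = 325 + 18*sqrt(326)
= 649.9985
R = ln(649.9985)
= 6.4770

6.4770


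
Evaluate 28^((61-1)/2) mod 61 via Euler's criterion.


p = 61 is prime and the exponent is (p-1)/2 = 30, so by Euler's criterion 28^30 = (28/61) = +1 or -1 mod 61.
Compute by square-and-multiply:
  30 = 16 + 8 + 4 + 2 (binary 11110)
  Repeated squaring mod 61: 28^1 = 28, 28^2 = 52, 28^4 = 20, 28^8 = 34, 28^16 = 58
  28^30 = 28^16 * 28^8 * 28^4 * 28^2 = 58 * 34 * 20 * 52 mod 61
    58 * 34 = 1972 = 20 mod 61
    20 * 20 = 400 = 34 mod 61
    34 * 52 = 1768 = 60 mod 61
  28^30 = 60 mod 61
Result 60 = p - 1 = -1 mod 61: 28 is a quadratic non-residue mod 61. As a residue in [0, p-1] the value is 60.
28^30 mod 61 = 60

60


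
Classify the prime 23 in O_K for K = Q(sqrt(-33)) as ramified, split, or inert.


K = Q(sqrt(-33)). Since d mod 4 = 3, disc(K) = -132.
Check p | disc: -132 mod 23 = 6.
p does not divide disc. Compute Legendre symbol (d/p):
13^((23-1)/2) mod 23 = 1
(d/p) = 1, so p splits: (p) = P*P' with e=1, f=1, g=2.
Therefore p is split.

split


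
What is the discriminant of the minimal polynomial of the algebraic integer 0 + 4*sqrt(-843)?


The element 0 + 4*sqrt(-843) has minimal polynomial:
x^2 + 0*x + 13488
Discriminant = (0)^2 - 4*(13488)
= 0 - 53952
= -53952

-53952


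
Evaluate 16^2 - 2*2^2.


x^2 - d*y^2
= 16^2 - 2*2^2
= 256 - 8
= 248

248


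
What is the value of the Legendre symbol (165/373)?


p = 373 is prime, so compute (165/373) with the reciprocity algorithm (Jacobi-symbol steps: pull out 2s via (2/n), flip via reciprocity, reduce):
  reciprocity: (165/373) -> +(373/165)
  reduce: (43/165)
  reciprocity: (43/165) -> +(165/43)
  reduce: (36/43)
  pull out 2: (2/43) = -1  (since 43 mod 8 = 3)
  pull out 2: (2/43) = -1  (since 43 mod 8 = 3)
  reciprocity: (9/43) -> +(43/9)
  reduce: (7/9)
  reciprocity: (7/9) -> +(9/7)
  reduce: (2/7)
  pull out 2: (2/7) = +1  (since 7 mod 8 = 7)
  (1/7) = 1
Product of signs = 1
(165/373) = 1

1


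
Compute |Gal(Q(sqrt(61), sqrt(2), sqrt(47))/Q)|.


The 3 square roots of distinct primes are multiplicatively independent over Q,
so [K:Q] = 2^3 and Gal(K/Q) is isomorphic to (Z/2Z)^3.
|Gal| = 2^3 = 8

8


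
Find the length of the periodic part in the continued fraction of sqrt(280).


Run the CF algorithm for sqrt(280).
a_0 = floor(sqrt(280)) = 16; set m_0=0, q_0=1.
Recurrence: m' = q*a - m,  q' = (d - m'^2)/q,  a' = floor((a_0 + m')/q').
  step 1: m=16, q=24, a=1
  step 2: m=8, q=9, a=2
  step 3: m=10, q=20, a=1
  step 4: m=10, q=9, a=2
  step 5: m=8, q=24, a=1
  step 6: m=16, q=1, a=32
a_6 = 2*a_0 = 32, so the period closes here.
sqrt(280) = [16; 1, 2, 1, 2, 1, 32]
Period length = 6

6


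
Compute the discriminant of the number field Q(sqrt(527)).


For K = Q(sqrt(d)) with d squarefree: disc(K) = d if d = 1 mod 4, and disc(K) = 4d if d = 2 or 3 mod 4.
Here d = 527, and d mod 4 = 3.
d = 3 mod 4, not 1 (O_K = Z[sqrt(d)]), so disc(K) = 4d = 4 * (527) = 2108

2108


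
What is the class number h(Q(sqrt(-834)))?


K = Q(sqrt(-834)). d mod 4 = 2, so D = disc(K) = 4d = -3336
h(K) equals the number of primitive reduced positive-definite forms (a, b, c) = a*x^2 + b*x*y + c*y^2 with b^2 - 4ac = D,
where reduced means |b| <= a <= c, with b >= 0 whenever |b| = a or a = c, and primitive means gcd(a, b, c) = 1.
Reduced forces 3a^2 <= |D| = 3336, so 1 <= a <= 33; b must have the parity of D, and c = (b^2 - D)/(4a) must be an integer >= a.
Enumerate a = 1..33, b in [-a, a]:
  a=1: (1, 0, 834)  [1]
  a=2: (2, 0, 417)  [1]
  a=3: (3, 0, 278)  [1]
  a=4: none
  a=5: (5, -2, 167), (5, 2, 167)  [2]
  a=6: (6, 0, 139)  [1]
  a=7..9: none
  a=10: (10, -8, 85), (10, 8, 85)  [2]
  a=11..14: none
  a=15: (15, -12, 58), (15, 12, 58)  [2]
  a=16: none
  a=17: (17, -8, 50), (17, 8, 50)  [2]
  a=18..24: none
  a=25: (25, -8, 34), (25, 8, 34)  [2]
  a=26..28: none
  a=29: (29, -12, 30), (29, 12, 30)  [2]
  a=30..33: none
Total reduced forms: 1 + 1 + 1 + 2 + 1 + 2 + 2 + 2 + 2 + 2 = 16
h = 16

16


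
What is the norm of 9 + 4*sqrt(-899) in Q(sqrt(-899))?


N(a + b*sqrt(d)) = a^2 - d*b^2
= (9)^2 - (-899)*(4)^2
= 81 + 14384
= 14465

14465


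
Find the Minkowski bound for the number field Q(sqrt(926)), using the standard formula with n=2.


d = 926, d mod 4 = 2, so disc(K) = 4d = 3704; |disc(K)| = 3704
Real quadratic field, so n = 2, s = r2 = 0, r1 = 2
M = (n!/n^n) * (4/pi)^s * sqrt(|disc(K)|) = (2!/2^2) * (4/pi)^0 * sqrt(3704)
= 0.5 * 1.000000 * 60.860496
= 30.4302

30.4302


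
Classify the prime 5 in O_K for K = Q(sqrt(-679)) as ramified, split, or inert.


K = Q(sqrt(-679)). Since d mod 4 = 1, disc(K) = -679.
Check p | disc: -679 mod 5 = 1.
p does not divide disc. Compute Legendre symbol (d/p):
1^((5-1)/2) mod 5 = 1
(d/p) = 1, so p splits: (p) = P*P' with e=1, f=1, g=2.
Therefore p is split.

split


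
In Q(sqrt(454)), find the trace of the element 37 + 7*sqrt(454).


Tr(a + b*sqrt(d)) = (a + b*sqrt(d)) + (a - b*sqrt(d)) = 2a
= 2 * (37)
= 74

74


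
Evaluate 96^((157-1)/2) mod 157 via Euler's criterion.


p = 157 is prime and the exponent is (p-1)/2 = 78, so by Euler's criterion 96^78 = (96/157) = +1 or -1 mod 157.
Compute by square-and-multiply:
  78 = 64 + 8 + 4 + 2 (binary 1001110)
  Repeated squaring mod 157: 96^1 = 96, 96^2 = 110, 96^4 = 11, 96^8 = 121, 96^16 = 40, 96^32 = 30, 96^64 = 115
  96^78 = 96^64 * 96^8 * 96^4 * 96^2 = 115 * 121 * 11 * 110 mod 157
    115 * 121 = 13915 = 99 mod 157
    99 * 11 = 1089 = 147 mod 157
    147 * 110 = 16170 = 156 mod 157
  96^78 = 156 mod 157
Result 156 = p - 1 = -1 mod 157: 96 is a quadratic non-residue mod 157. As a residue in [0, p-1] the value is 156.
96^78 mod 157 = 156

156


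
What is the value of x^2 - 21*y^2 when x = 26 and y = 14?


x^2 - d*y^2
= 26^2 - 21*14^2
= 676 - 4116
= -3440

-3440


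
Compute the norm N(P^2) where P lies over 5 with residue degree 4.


N(P^a) = p^(a*f)
= 5^(2*4)
= 5^8
= 390625

390625


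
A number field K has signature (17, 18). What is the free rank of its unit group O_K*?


By Dirichlet's unit theorem:
rank = r1 + r2 - 1
= 17 + 18 - 1
= 34

34


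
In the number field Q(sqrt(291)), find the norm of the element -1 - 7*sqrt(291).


N(a + b*sqrt(d)) = a^2 - d*b^2
= (-1)^2 - (291)*(-7)^2
= 1 - 14259
= -14258

-14258


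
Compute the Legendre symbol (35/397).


p = 397 is prime, so compute (35/397) with the reciprocity algorithm (Jacobi-symbol steps: pull out 2s via (2/n), flip via reciprocity, reduce):
  reciprocity: (35/397) -> +(397/35)
  reduce: (12/35)
  pull out 2: (2/35) = -1  (since 35 mod 8 = 3)
  pull out 2: (2/35) = -1  (since 35 mod 8 = 3)
  reciprocity: (3/35) -> -(35/3)
  reduce: (2/3)
  pull out 2: (2/3) = -1  (since 3 mod 8 = 3)
  (1/3) = 1
Product of signs = 1
(35/397) = 1

1


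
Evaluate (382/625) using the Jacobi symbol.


Compute (382/625) via quadratic reciprocity:
  pull out 2: (2/625) = +1  (since 625 mod 8 = 1)
  reciprocity: (191/625) -> +(625/191)
  reduce: (52/191)
  pull out 2: (2/191) = +1  (since 191 mod 8 = 7)
  pull out 2: (2/191) = +1  (since 191 mod 8 = 7)
  reciprocity: (13/191) -> +(191/13)
  reduce: (9/13)
  reciprocity: (9/13) -> +(13/9)
  reduce: (4/9)
  pull out 2: (2/9) = +1  (since 9 mod 8 = 1)
  pull out 2: (2/9) = +1  (since 9 mod 8 = 1)
  (1/9) = 1
Product of signs = 1

1


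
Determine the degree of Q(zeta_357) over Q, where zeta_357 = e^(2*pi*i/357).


The degree equals Euler's totient phi(357).
357 = 3 * 7 * 17
phi(357) = 192

192


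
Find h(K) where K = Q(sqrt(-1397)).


K = Q(sqrt(-1397)). d mod 4 = 3, so D = disc(K) = 4d = -5588
h(K) equals the number of primitive reduced positive-definite forms (a, b, c) = a*x^2 + b*x*y + c*y^2 with b^2 - 4ac = D,
where reduced means |b| <= a <= c, with b >= 0 whenever |b| = a or a = c, and primitive means gcd(a, b, c) = 1.
Reduced forces 3a^2 <= |D| = 5588, so 1 <= a <= 43; b must have the parity of D, and c = (b^2 - D)/(4a) must be an integer >= a.
Enumerate a = 1..43, b in [-a, a]:
  a=1: (1, 0, 1397)  [1]
  a=2: (2, 2, 699)  [1]
  a=3: (3, -2, 466), (3, 2, 466)  [2]
  a=4..5: none
  a=6: (6, -2, 233), (6, 2, 233)  [2]
  a=7..8: none
  a=9: (9, -8, 157), (9, 8, 157)  [2]
  a=10: none
  a=11: (11, 0, 127)  [1]
  a=12..17: none
  a=18: (18, -10, 79), (18, 10, 79)  [2]
  a=19: (19, -6, 74), (19, 6, 74)  [2]
  a=20..21: none
  a=22: (22, 22, 69)  [1]
  a=23: (23, -22, 66), (23, 22, 66)  [2]
  a=24..26: none
  a=27: (27, -26, 58), (27, 26, 58)  [2]
  a=28: none
  a=29: (29, -26, 54), (29, 26, 54)  [2]
  a=30..32: none
  a=33: (33, -22, 46), (33, 22, 46)  [2]
  a=34..36: none
  a=37: (37, -6, 38), (37, 6, 38)  [2]
  a=38..43: none
Total reduced forms: 1 + 1 + 2 + 2 + 2 + 1 + 2 + 2 + 1 + 2 + 2 + 2 + 2 + 2 = 24
h = 24

24


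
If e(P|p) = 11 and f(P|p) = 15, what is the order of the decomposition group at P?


|D_P| = e * f
= 11 * 15
= 165

165


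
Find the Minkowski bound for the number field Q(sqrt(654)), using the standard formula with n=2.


d = 654, d mod 4 = 2, so disc(K) = 4d = 2616; |disc(K)| = 2616
Real quadratic field, so n = 2, s = r2 = 0, r1 = 2
M = (n!/n^n) * (4/pi)^s * sqrt(|disc(K)|) = (2!/2^2) * (4/pi)^0 * sqrt(2616)
= 0.5 * 1.000000 * 51.146847
= 25.5734

25.5734


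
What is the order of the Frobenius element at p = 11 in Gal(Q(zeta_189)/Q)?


The Frobenius at p in Gal(Q(zeta_n)/Q) = (Z/nZ)* is the class of p, so its order is ord_189(11), the smallest k >= 1 with 11^k = 1 mod 189.
n = 189 = 3^3 * 7, phi(189) = 108; the order divides phi(n).
Divisors of 108: 1, 2, 3, 4, 6, 9, 12, 18, 27, 36, 54, 108
Repeated squaring mod 189: 11^1 = 11, 11^2 = 121, 11^4 = 88, 11^8 = 184, 11^16 = 25, 11^32 = 58, 11^64 = 151
Test divisors in increasing order:
  k=1: 11^1 = 11 mod 189
  k=2: 11^2 = 121 mod 189
  k=3: 11^3 = 121 * 11 = 8 mod 189
  k=4: 11^4 = 88 mod 189
  k=6: 11^6 = 88 * 121 = 64 mod 189
  k=9: 11^9 = 184 * 11 = 134 mod 189
  k=12: 11^12 = 184 * 88 = 127 mod 189
  k=18: 11^18 = 25 * 121 = 1 mod 189  <- first divisor giving 1
Order = 18

18


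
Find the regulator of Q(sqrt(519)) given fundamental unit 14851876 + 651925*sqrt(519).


epsilon = 14851876 + 651925*sqrt(519)
= 2.9704e+07
R = ln(2.9704e+07)
= 17.2068

17.2068


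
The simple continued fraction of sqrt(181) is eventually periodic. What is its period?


Run the CF algorithm for sqrt(181).
a_0 = floor(sqrt(181)) = 13; set m_0=0, q_0=1.
Recurrence: m' = q*a - m,  q' = (d - m'^2)/q,  a' = floor((a_0 + m')/q').
  step 1: m=13, q=12, a=2
  step 2: m=11, q=5, a=4
  step 3: m=9, q=20, a=1
  step 4: m=11, q=3, a=8
  step 5: m=13, q=4, a=6
  step 6: m=11, q=15, a=1
  step 7: m=4, q=11, a=1
  step 8: m=7, q=12, a=1
  step 9: m=5, q=13, a=1
  step 10: m=8, q=9, a=2
  step 11: m=10, q=9, a=2
  step 12: m=8, q=13, a=1
  step 13: m=5, q=12, a=1
  step 14: m=7, q=11, a=1
  step 15: m=4, q=15, a=1
  step 16: m=11, q=4, a=6
  step 17: m=13, q=3, a=8
  step 18: m=11, q=20, a=1
  step 19: m=9, q=5, a=4
  step 20: m=11, q=12, a=2
  step 21: m=13, q=1, a=26
a_21 = 2*a_0 = 26, so the period closes here.
sqrt(181) = [13; 2, 4, 1, 8, 6, 1, 1, 1, 1, 2, 2, 1, 1, 1, 1, 6, 8, 1, 4, 2, 26]
Period length = 21

21


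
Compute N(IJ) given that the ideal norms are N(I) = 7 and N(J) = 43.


N(IJ) = N(I) * N(J)
= 7 * 43
= 301

301


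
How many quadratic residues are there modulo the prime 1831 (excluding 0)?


For prime p, the number of non-zero quadratic residues is (p-1)/2.
= (1831-1)/2
= 915

915


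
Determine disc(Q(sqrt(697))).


For K = Q(sqrt(d)) with d squarefree: disc(K) = d if d = 1 mod 4, and disc(K) = 4d if d = 2 or 3 mod 4.
Here d = 697, and d mod 4 = 1.
d = 1 mod 4 (O_K = Z[(1+sqrt(d))/2]), so disc(K) = d = 697

697


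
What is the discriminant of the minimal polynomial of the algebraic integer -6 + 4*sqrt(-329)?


The element -6 + 4*sqrt(-329) has minimal polynomial:
x^2 + 12*x + 5300
Discriminant = (12)^2 - 4*(5300)
= 144 - 21200
= -21056

-21056


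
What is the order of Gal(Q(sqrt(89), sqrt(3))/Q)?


The 2 square roots of distinct primes are multiplicatively independent over Q,
so [K:Q] = 2^2 and Gal(K/Q) is isomorphic to (Z/2Z)^2.
|Gal| = 2^2 = 4

4


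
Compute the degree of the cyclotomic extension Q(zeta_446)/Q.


The degree equals Euler's totient phi(446).
446 = 2 * 223
phi(446) = 222

222


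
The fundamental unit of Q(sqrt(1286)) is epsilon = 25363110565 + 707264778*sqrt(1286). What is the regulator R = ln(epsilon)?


epsilon = 25363110565 + 707264778*sqrt(1286)
= 5.0726e+10
R = ln(5.0726e+10)
= 24.6497

24.6497


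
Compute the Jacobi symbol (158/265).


Compute (158/265) via quadratic reciprocity:
  pull out 2: (2/265) = +1  (since 265 mod 8 = 1)
  reciprocity: (79/265) -> +(265/79)
  reduce: (28/79)
  pull out 2: (2/79) = +1  (since 79 mod 8 = 7)
  pull out 2: (2/79) = +1  (since 79 mod 8 = 7)
  reciprocity: (7/79) -> -(79/7)
  reduce: (2/7)
  pull out 2: (2/7) = +1  (since 7 mod 8 = 7)
  (1/7) = 1
Product of signs = -1

-1


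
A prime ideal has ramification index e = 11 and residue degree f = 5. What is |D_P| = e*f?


|D_P| = e * f
= 11 * 5
= 55

55


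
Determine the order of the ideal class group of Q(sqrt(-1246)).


K = Q(sqrt(-1246)). d mod 4 = 2, so D = disc(K) = 4d = -4984
h(K) equals the number of primitive reduced positive-definite forms (a, b, c) = a*x^2 + b*x*y + c*y^2 with b^2 - 4ac = D,
where reduced means |b| <= a <= c, with b >= 0 whenever |b| = a or a = c, and primitive means gcd(a, b, c) = 1.
Reduced forces 3a^2 <= |D| = 4984, so 1 <= a <= 40; b must have the parity of D, and c = (b^2 - D)/(4a) must be an integer >= a.
Enumerate a = 1..40, b in [-a, a]:
  a=1: (1, 0, 1246)  [1]
  a=2: (2, 0, 623)  [1]
  a=3..4: none
  a=5: (5, -4, 250), (5, 4, 250)  [2]
  a=6: none
  a=7: (7, 0, 178)  [1]
  a=8..9: none
  a=10: (10, -4, 125), (10, 4, 125)  [2]
  a=11..13: none
  a=14: (14, 0, 89)  [1]
  a=15..24: none
  a=25: (25, -4, 50), (25, 4, 50)  [2]
  a=26..28: none
  a=29: (29, -2, 43), (29, 2, 43)  [2]
  a=30: none
  a=31: (31, -10, 41), (31, 10, 41)  [2]
  a=32..34: none
  a=35: (35, -14, 37), (35, 14, 37)  [2]
  a=36..40: none
Total reduced forms: 1 + 1 + 2 + 1 + 2 + 1 + 2 + 2 + 2 + 2 = 16
h = 16

16


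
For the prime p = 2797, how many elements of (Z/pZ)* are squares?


For prime p, the number of non-zero quadratic residues is (p-1)/2.
= (2797-1)/2
= 1398

1398


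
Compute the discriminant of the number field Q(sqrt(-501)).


For K = Q(sqrt(d)) with d squarefree: disc(K) = d if d = 1 mod 4, and disc(K) = 4d if d = 2 or 3 mod 4.
Here d = -501, and d mod 4 = 3.
d = 3 mod 4, not 1 (O_K = Z[sqrt(d)]), so disc(K) = 4d = 4 * (-501) = -2004

-2004


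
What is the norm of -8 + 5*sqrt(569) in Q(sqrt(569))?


N(a + b*sqrt(d)) = a^2 - d*b^2
= (-8)^2 - (569)*(5)^2
= 64 - 14225
= -14161

-14161


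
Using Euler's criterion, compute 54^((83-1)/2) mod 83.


p = 83 is prime and the exponent is (p-1)/2 = 41, so by Euler's criterion 54^41 = (54/83) = +1 or -1 mod 83.
Compute by square-and-multiply:
  41 = 32 + 8 + 1 (binary 101001)
  Repeated squaring mod 83: 54^1 = 54, 54^2 = 11, 54^4 = 38, 54^8 = 33, 54^16 = 10, 54^32 = 17
  54^41 = 54^32 * 54^8 * 54^1 = 17 * 33 * 54 mod 83
    17 * 33 = 561 = 63 mod 83
    63 * 54 = 3402 = 82 mod 83
  54^41 = 82 mod 83
Result 82 = p - 1 = -1 mod 83: 54 is a quadratic non-residue mod 83. As a residue in [0, p-1] the value is 82.
54^41 mod 83 = 82

82


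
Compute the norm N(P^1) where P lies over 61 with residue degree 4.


N(P^a) = p^(a*f)
= 61^(1*4)
= 61^4
= 13845841

13845841


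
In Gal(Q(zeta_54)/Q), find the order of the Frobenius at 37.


The Frobenius at p in Gal(Q(zeta_n)/Q) = (Z/nZ)* is the class of p, so its order is ord_54(37), the smallest k >= 1 with 37^k = 1 mod 54.
n = 54 = 2 * 3^3, phi(54) = 18; the order divides phi(n).
Divisors of 18: 1, 2, 3, 6, 9, 18
Repeated squaring mod 54: 37^1 = 37, 37^2 = 19, 37^4 = 37, 37^8 = 19, 37^16 = 37
Test divisors in increasing order:
  k=1: 37^1 = 37 mod 54
  k=2: 37^2 = 19 mod 54
  k=3: 37^3 = 19 * 37 = 1 mod 54  <- first divisor giving 1
Order = 3

3


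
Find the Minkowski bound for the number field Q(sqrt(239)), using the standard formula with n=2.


d = 239, d mod 4 = 3, so disc(K) = 4d = 956; |disc(K)| = 956
Real quadratic field, so n = 2, s = r2 = 0, r1 = 2
M = (n!/n^n) * (4/pi)^s * sqrt(|disc(K)|) = (2!/2^2) * (4/pi)^0 * sqrt(956)
= 0.5 * 1.000000 * 30.919250
= 15.4596

15.4596


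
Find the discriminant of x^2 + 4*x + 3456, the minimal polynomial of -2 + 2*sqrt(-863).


The element -2 + 2*sqrt(-863) has minimal polynomial:
x^2 + 4*x + 3456
Discriminant = (4)^2 - 4*(3456)
= 16 - 13824
= -13808

-13808


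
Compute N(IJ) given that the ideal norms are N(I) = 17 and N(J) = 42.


N(IJ) = N(I) * N(J)
= 17 * 42
= 714

714


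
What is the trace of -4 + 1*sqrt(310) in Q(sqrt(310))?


Tr(a + b*sqrt(d)) = (a + b*sqrt(d)) + (a - b*sqrt(d)) = 2a
= 2 * (-4)
= -8

-8


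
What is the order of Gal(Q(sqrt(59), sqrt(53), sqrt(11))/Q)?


The 3 square roots of distinct primes are multiplicatively independent over Q,
so [K:Q] = 2^3 and Gal(K/Q) is isomorphic to (Z/2Z)^3.
|Gal| = 2^3 = 8

8


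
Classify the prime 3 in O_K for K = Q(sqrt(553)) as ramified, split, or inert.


K = Q(sqrt(553)). Since d mod 4 = 1, disc(K) = 553.
Check p | disc: 553 mod 3 = 1.
p does not divide disc. Compute Legendre symbol (d/p):
1^((3-1)/2) mod 3 = 1
(d/p) = 1, so p splits: (p) = P*P' with e=1, f=1, g=2.
Therefore p is split.

split


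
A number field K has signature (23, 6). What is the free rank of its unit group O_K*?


By Dirichlet's unit theorem:
rank = r1 + r2 - 1
= 23 + 6 - 1
= 28

28


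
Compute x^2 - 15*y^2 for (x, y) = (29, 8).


x^2 - d*y^2
= 29^2 - 15*8^2
= 841 - 960
= -119

-119


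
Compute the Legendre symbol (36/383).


p = 383 is prime, so compute (36/383) with the reciprocity algorithm (Jacobi-symbol steps: pull out 2s via (2/n), flip via reciprocity, reduce):
  pull out 2: (2/383) = +1  (since 383 mod 8 = 7)
  pull out 2: (2/383) = +1  (since 383 mod 8 = 7)
  reciprocity: (9/383) -> +(383/9)
  reduce: (5/9)
  reciprocity: (5/9) -> +(9/5)
  reduce: (4/5)
  pull out 2: (2/5) = -1  (since 5 mod 8 = 5)
  pull out 2: (2/5) = -1  (since 5 mod 8 = 5)
  (1/5) = 1
Product of signs = 1
(36/383) = 1

1


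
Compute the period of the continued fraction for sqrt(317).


Run the CF algorithm for sqrt(317).
a_0 = floor(sqrt(317)) = 17; set m_0=0, q_0=1.
Recurrence: m' = q*a - m,  q' = (d - m'^2)/q,  a' = floor((a_0 + m')/q').
  step 1: m=17, q=28, a=1
  step 2: m=11, q=7, a=4
  step 3: m=17, q=4, a=8
  step 4: m=15, q=23, a=1
  step 5: m=8, q=11, a=2
  step 6: m=14, q=11, a=2
  step 7: m=8, q=23, a=1
  step 8: m=15, q=4, a=8
  step 9: m=17, q=7, a=4
  step 10: m=11, q=28, a=1
  step 11: m=17, q=1, a=34
a_11 = 2*a_0 = 34, so the period closes here.
sqrt(317) = [17; 1, 4, 8, 1, 2, 2, 1, 8, 4, 1, 34]
Period length = 11

11


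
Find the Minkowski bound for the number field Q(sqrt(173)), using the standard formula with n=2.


d = 173, d mod 4 = 1, so disc(K) = d = 173; |disc(K)| = 173
Real quadratic field, so n = 2, s = r2 = 0, r1 = 2
M = (n!/n^n) * (4/pi)^s * sqrt(|disc(K)|) = (2!/2^2) * (4/pi)^0 * sqrt(173)
= 0.5 * 1.000000 * 13.152946
= 6.5765

6.5765


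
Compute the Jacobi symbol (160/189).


Compute (160/189) via quadratic reciprocity:
  pull out 2: (2/189) = -1  (since 189 mod 8 = 5)
  pull out 2: (2/189) = -1  (since 189 mod 8 = 5)
  pull out 2: (2/189) = -1  (since 189 mod 8 = 5)
  pull out 2: (2/189) = -1  (since 189 mod 8 = 5)
  pull out 2: (2/189) = -1  (since 189 mod 8 = 5)
  reciprocity: (5/189) -> +(189/5)
  reduce: (4/5)
  pull out 2: (2/5) = -1  (since 5 mod 8 = 5)
  pull out 2: (2/5) = -1  (since 5 mod 8 = 5)
  (1/5) = 1
Product of signs = -1

-1


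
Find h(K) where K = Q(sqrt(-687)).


K = Q(sqrt(-687)). d mod 4 = 1, so D = disc(K) = d = -687
h(K) equals the number of primitive reduced positive-definite forms (a, b, c) = a*x^2 + b*x*y + c*y^2 with b^2 - 4ac = D,
where reduced means |b| <= a <= c, with b >= 0 whenever |b| = a or a = c, and primitive means gcd(a, b, c) = 1.
Reduced forces 3a^2 <= |D| = 687, so 1 <= a <= 15; b must have the parity of D, and c = (b^2 - D)/(4a) must be an integer >= a.
Enumerate a = 1..15, b in [-a, a]:
  a=1: (1, 1, 172)  [1]
  a=2: (2, -1, 86), (2, 1, 86)  [2]
  a=3: (3, 3, 58)  [1]
  a=4: (4, -1, 43), (4, 1, 43)  [2]
  a=5: none
  a=6: (6, -3, 29), (6, 3, 29)  [2]
  a=7: none
  a=8: (8, -7, 23), (8, 7, 23)  [2]
  a=9..11: none
  a=12: (12, -9, 16), (12, 9, 16)  [2]
  a=13..15: none
Total reduced forms: 1 + 2 + 1 + 2 + 2 + 2 + 2 = 12
h = 12

12


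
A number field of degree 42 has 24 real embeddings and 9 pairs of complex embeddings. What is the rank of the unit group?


By Dirichlet's unit theorem:
rank = r1 + r2 - 1
= 24 + 9 - 1
= 32

32


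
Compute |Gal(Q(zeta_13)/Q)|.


|Gal(Q(zeta_13)/Q)| = phi(13)
= 12

12


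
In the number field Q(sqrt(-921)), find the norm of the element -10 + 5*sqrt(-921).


N(a + b*sqrt(d)) = a^2 - d*b^2
= (-10)^2 - (-921)*(5)^2
= 100 + 23025
= 23125

23125


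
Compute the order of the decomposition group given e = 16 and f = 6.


|D_P| = e * f
= 16 * 6
= 96

96


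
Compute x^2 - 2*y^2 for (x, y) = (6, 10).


x^2 - d*y^2
= 6^2 - 2*10^2
= 36 - 200
= -164

-164


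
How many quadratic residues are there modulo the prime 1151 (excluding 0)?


For prime p, the number of non-zero quadratic residues is (p-1)/2.
= (1151-1)/2
= 575

575


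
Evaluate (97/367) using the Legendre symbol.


p = 367 is prime, so compute (97/367) with the reciprocity algorithm (Jacobi-symbol steps: pull out 2s via (2/n), flip via reciprocity, reduce):
  reciprocity: (97/367) -> +(367/97)
  reduce: (76/97)
  pull out 2: (2/97) = +1  (since 97 mod 8 = 1)
  pull out 2: (2/97) = +1  (since 97 mod 8 = 1)
  reciprocity: (19/97) -> +(97/19)
  reduce: (2/19)
  pull out 2: (2/19) = -1  (since 19 mod 8 = 3)
  (1/19) = 1
Product of signs = -1
(97/367) = -1

-1


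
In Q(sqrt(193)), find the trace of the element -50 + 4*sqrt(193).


Tr(a + b*sqrt(d)) = (a + b*sqrt(d)) + (a - b*sqrt(d)) = 2a
= 2 * (-50)
= -100

-100


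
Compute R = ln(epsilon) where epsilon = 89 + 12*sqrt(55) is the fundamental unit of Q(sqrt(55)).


epsilon = 89 + 12*sqrt(55)
= 177.9944
R = ln(177.9944)
= 5.1818

5.1818


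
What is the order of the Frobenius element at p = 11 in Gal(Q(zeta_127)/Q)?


The Frobenius at p in Gal(Q(zeta_n)/Q) = (Z/nZ)* is the class of p, so its order is ord_127(11), the smallest k >= 1 with 11^k = 1 mod 127.
n = 127 = 127, phi(127) = 126; the order divides phi(n).
Divisors of 126: 1, 2, 3, 6, 7, 9, 14, 18, 21, 42, 63, 126
Repeated squaring mod 127: 11^1 = 11, 11^2 = 121, 11^4 = 36, 11^8 = 26, 11^16 = 41, 11^32 = 30, 11^64 = 11
Test divisors in increasing order:
  k=1: 11^1 = 11 mod 127
  k=2: 11^2 = 121 mod 127
  k=3: 11^3 = 121 * 11 = 61 mod 127
  k=6: 11^6 = 36 * 121 = 38 mod 127
  k=7: 11^7 = 36 * 121 * 11 = 37 mod 127
  k=9: 11^9 = 26 * 11 = 32 mod 127
  k=14: 11^14 = 26 * 36 * 121 = 99 mod 127
  k=18: 11^18 = 41 * 121 = 8 mod 127
  k=21: 11^21 = 41 * 36 * 11 = 107 mod 127
  k=42: 11^42 = 30 * 26 * 121 = 19 mod 127
  k=63: 11^63 = 30 * 41 * 26 * 36 * 121 * 11 = 1 mod 127  <- first divisor giving 1
Order = 63

63


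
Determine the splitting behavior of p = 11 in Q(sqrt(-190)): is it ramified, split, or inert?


K = Q(sqrt(-190)). Since d mod 4 = 2, disc(K) = -760.
Check p | disc: -760 mod 11 = 10.
p does not divide disc. Compute Legendre symbol (d/p):
8^((11-1)/2) mod 11 = -1
(d/p) = -1, so p is inert: (p) stays prime with e=1, f=2, g=1.
Therefore p is inert.

inert


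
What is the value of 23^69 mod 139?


p = 139 is prime and the exponent is (p-1)/2 = 69, so by Euler's criterion 23^69 = (23/139) = +1 or -1 mod 139.
Compute by square-and-multiply:
  69 = 64 + 4 + 1 (binary 1000101)
  Repeated squaring mod 139: 23^1 = 23, 23^2 = 112, 23^4 = 34, 23^8 = 44, 23^16 = 129, 23^32 = 100, 23^64 = 131
  23^69 = 23^64 * 23^4 * 23^1 = 131 * 34 * 23 mod 139
    131 * 34 = 4454 = 6 mod 139
    6 * 23 = 138 = 138 mod 139
  23^69 = 138 mod 139
Result 138 = p - 1 = -1 mod 139: 23 is a quadratic non-residue mod 139. As a residue in [0, p-1] the value is 138.
23^69 mod 139 = 138

138


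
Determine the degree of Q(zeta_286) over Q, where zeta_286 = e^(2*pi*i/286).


The degree equals Euler's totient phi(286).
286 = 2 * 11 * 13
phi(286) = 120

120


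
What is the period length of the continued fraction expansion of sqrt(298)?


Run the CF algorithm for sqrt(298).
a_0 = floor(sqrt(298)) = 17; set m_0=0, q_0=1.
Recurrence: m' = q*a - m,  q' = (d - m'^2)/q,  a' = floor((a_0 + m')/q').
  step 1: m=17, q=9, a=3
  step 2: m=10, q=22, a=1
  step 3: m=12, q=7, a=4
  step 4: m=16, q=6, a=5
  step 5: m=14, q=17, a=1
  step 6: m=3, q=17, a=1
  step 7: m=14, q=6, a=5
  step 8: m=16, q=7, a=4
  step 9: m=12, q=22, a=1
  step 10: m=10, q=9, a=3
  step 11: m=17, q=1, a=34
a_11 = 2*a_0 = 34, so the period closes here.
sqrt(298) = [17; 3, 1, 4, 5, 1, 1, 5, 4, 1, 3, 34]
Period length = 11

11


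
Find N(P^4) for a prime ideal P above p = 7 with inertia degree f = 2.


N(P^a) = p^(a*f)
= 7^(4*2)
= 7^8
= 5764801

5764801


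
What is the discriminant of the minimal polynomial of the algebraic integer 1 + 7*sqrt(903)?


The element 1 + 7*sqrt(903) has minimal polynomial:
x^2 - 2*x - 44246
Discriminant = (-2)^2 - 4*(-44246)
= 4 + 176984
= 176988

176988


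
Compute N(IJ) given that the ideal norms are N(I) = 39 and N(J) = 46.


N(IJ) = N(I) * N(J)
= 39 * 46
= 1794

1794


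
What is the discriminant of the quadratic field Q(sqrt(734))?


For K = Q(sqrt(d)) with d squarefree: disc(K) = d if d = 1 mod 4, and disc(K) = 4d if d = 2 or 3 mod 4.
Here d = 734, and d mod 4 = 2.
d = 2 mod 4, not 1 (O_K = Z[sqrt(d)]), so disc(K) = 4d = 4 * (734) = 2936

2936


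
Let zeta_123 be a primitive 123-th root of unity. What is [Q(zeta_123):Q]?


The degree equals Euler's totient phi(123).
123 = 3 * 41
phi(123) = 80

80


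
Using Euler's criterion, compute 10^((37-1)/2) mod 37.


p = 37 is prime and the exponent is (p-1)/2 = 18, so by Euler's criterion 10^18 = (10/37) = +1 or -1 mod 37.
Compute by square-and-multiply:
  18 = 16 + 2 (binary 10010)
  Repeated squaring mod 37: 10^1 = 10, 10^2 = 26, 10^4 = 10, 10^8 = 26, 10^16 = 10
  10^18 = 10^16 * 10^2 = 10 * 26 mod 37
    10 * 26 = 260 = 1 mod 37
  10^18 = 1 mod 37
Result 1: 10 is a quadratic residue mod 37.
10^18 mod 37 = 1

1
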